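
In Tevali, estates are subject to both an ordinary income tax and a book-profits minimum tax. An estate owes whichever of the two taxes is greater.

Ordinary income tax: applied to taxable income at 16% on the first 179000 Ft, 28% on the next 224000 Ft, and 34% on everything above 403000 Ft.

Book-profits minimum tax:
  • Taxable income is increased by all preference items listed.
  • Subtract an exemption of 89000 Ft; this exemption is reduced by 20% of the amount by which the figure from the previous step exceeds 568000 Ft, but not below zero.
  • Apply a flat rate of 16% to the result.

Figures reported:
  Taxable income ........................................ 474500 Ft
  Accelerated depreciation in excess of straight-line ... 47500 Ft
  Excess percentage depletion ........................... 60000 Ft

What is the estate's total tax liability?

Ordinary income tax:
  179000 Ft × 16% = 28640 Ft
  224000 Ft × 28% = 62720 Ft
  71500 Ft × 34% = 24310 Ft
  → 115670 Ft

Book-profits minimum tax:
  Adjusted income: 474500 Ft + 47500 Ft + 60000 Ft = 582000 Ft
  Exemption: 89000 Ft − 20% × (582000 Ft − 568000 Ft) = 89000 Ft − 2800 Ft = 86200 Ft
  Base: 582000 Ft − 86200 Ft = 495800 Ft
  495800 Ft × 16% = 79328 Ft

115670 Ft > 79328 Ft, so the ordinary income tax governs.

115670 Ft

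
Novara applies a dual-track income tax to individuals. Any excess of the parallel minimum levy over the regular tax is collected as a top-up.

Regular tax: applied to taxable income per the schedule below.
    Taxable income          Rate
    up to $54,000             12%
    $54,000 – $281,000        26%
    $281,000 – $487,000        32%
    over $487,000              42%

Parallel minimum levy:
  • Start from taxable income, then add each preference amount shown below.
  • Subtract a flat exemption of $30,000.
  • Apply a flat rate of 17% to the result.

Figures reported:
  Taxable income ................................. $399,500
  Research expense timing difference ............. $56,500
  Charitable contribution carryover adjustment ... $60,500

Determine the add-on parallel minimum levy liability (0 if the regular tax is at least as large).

$0

Parallel minimum levy:
  Adjusted income: $399,500 + $56,500 + $60,500 = $516,500
  Less exemption $30,000 → base $486,500
  $486,500 × 17% = $82,705

Regular tax:
  $54,000 × 12% = $6,480
  $227,000 × 26% = $59,020
  $118,500 × 32% = $37,920
  → $103,420

$82,705 ≤ $103,420, so no add-on is due.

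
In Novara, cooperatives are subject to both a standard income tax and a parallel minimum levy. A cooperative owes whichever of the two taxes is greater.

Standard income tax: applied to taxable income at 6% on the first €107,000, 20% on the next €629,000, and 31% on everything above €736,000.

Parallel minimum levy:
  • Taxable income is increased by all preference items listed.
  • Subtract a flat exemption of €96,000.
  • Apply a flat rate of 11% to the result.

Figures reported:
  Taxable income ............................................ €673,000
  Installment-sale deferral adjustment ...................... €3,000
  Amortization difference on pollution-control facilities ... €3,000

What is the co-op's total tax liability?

€119,620

Parallel minimum levy:
  Adjusted income: €673,000 + €3,000 + €3,000 = €679,000
  Less exemption €96,000 → base €583,000
  €583,000 × 11% = €64,130

Standard income tax:
  €107,000 × 6% = €6,420
  €566,000 × 20% = €113,200
  → €119,620

€119,620 > €64,130, so the standard income tax governs.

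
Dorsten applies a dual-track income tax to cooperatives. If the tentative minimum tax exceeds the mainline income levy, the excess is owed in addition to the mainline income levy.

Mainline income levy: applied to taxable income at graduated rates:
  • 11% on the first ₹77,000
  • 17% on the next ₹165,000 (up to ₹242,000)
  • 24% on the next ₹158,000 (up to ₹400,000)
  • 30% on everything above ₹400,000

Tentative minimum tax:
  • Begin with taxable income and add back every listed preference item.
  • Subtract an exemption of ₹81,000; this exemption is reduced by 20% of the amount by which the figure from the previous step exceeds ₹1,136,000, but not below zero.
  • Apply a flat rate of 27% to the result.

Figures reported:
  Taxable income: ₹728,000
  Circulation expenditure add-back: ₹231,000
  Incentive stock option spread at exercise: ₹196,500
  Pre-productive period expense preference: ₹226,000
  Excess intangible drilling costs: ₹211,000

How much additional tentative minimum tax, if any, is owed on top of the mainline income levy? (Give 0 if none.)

Tentative minimum tax:
  Adjusted income: ₹728,000 + ₹231,000 + ₹196,500 + ₹226,000 + ₹211,000 = ₹1,592,500
  Exemption: 20% × (₹1,592,500 − ₹1,136,000) = ₹91,300 ≥ ₹81,000, so the exemption is fully phased out
  Base: ₹1,592,500 − ₹0 = ₹1,592,500
  ₹1,592,500 × 27% = ₹429,975

Mainline income levy:
  ₹77,000 × 11% = ₹8,470
  ₹165,000 × 17% = ₹28,050
  ₹158,000 × 24% = ₹37,920
  ₹328,000 × 30% = ₹98,400
  → ₹172,840

Excess of tentative minimum tax over mainline income levy: ₹429,975 − ₹172,840 = ₹257,135.

₹257,135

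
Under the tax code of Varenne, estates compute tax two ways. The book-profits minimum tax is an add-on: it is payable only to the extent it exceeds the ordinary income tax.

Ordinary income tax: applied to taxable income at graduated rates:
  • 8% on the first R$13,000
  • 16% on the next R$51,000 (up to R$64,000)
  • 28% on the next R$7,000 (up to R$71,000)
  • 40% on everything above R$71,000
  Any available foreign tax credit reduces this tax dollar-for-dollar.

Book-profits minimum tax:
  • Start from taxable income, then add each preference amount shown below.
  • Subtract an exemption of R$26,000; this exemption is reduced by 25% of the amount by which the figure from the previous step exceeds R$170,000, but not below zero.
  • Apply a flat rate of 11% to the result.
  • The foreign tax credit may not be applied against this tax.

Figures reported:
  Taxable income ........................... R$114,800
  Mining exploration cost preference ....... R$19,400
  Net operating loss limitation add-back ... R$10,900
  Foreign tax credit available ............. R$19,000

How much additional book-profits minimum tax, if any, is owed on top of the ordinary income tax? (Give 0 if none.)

Book-profits minimum tax:
  Adjusted income: R$114,800 + R$19,400 + R$10,900 = R$145,100
  Exemption: R$145,100 ≤ R$170,000, so full R$26,000 applies
  Base: R$145,100 − R$26,000 = R$119,100
  R$119,100 × 11% = R$13,101

Ordinary income tax:
  R$13,000 × 8% = R$1,040
  R$51,000 × 16% = R$8,160
  R$7,000 × 28% = R$1,960
  R$43,800 × 40% = R$17,520
  → R$28,680
  Less foreign tax credit R$19,000 → R$9,680

Excess of book-profits minimum tax over ordinary income tax: R$13,101 − R$9,680 = R$3,421.

R$3,421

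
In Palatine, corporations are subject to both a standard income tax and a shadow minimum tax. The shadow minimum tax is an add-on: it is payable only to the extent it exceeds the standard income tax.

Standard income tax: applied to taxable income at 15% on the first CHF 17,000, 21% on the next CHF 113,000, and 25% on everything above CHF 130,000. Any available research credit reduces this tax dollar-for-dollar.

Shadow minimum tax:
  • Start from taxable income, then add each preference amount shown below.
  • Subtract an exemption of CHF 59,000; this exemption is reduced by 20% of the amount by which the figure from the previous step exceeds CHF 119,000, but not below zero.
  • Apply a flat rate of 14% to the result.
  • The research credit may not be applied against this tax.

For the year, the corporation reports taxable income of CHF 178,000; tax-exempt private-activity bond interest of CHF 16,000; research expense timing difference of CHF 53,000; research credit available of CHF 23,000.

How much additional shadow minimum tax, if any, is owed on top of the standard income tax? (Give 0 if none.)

CHF 14,624

Shadow minimum tax:
  Adjusted income: CHF 178,000 + CHF 16,000 + CHF 53,000 = CHF 247,000
  Exemption: CHF 59,000 − 20% × (CHF 247,000 − CHF 119,000) = CHF 59,000 − CHF 25,600 = CHF 33,400
  Base: CHF 247,000 − CHF 33,400 = CHF 213,600
  CHF 213,600 × 14% = CHF 29,904

Standard income tax:
  CHF 17,000 × 15% = CHF 2,550
  CHF 113,000 × 21% = CHF 23,730
  CHF 48,000 × 25% = CHF 12,000
  → CHF 38,280
  Less research credit CHF 23,000 → CHF 15,280

Excess of shadow minimum tax over standard income tax: CHF 29,904 − CHF 15,280 = CHF 14,624.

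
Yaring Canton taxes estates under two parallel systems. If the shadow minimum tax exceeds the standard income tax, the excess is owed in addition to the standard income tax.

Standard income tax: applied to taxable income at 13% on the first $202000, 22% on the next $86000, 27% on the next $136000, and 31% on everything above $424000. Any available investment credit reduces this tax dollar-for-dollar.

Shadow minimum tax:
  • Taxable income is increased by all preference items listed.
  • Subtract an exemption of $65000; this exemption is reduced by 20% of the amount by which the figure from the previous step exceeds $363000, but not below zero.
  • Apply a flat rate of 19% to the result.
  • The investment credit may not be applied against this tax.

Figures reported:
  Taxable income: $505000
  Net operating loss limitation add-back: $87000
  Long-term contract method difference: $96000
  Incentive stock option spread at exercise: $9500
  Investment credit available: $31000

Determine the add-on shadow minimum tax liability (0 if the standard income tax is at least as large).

Standard income tax:
  $202000 × 13% = $26260
  $86000 × 22% = $18920
  $136000 × 27% = $36720
  $81000 × 31% = $25110
  → $107010
  Less investment credit $31000 → $76010

Shadow minimum tax:
  Adjusted income: $505000 + $87000 + $96000 + $9500 = $697500
  Exemption: 20% × ($697500 − $363000) = $66900 ≥ $65000, so the exemption is fully phased out
  Base: $697500 − $0 = $697500
  $697500 × 19% = $132525

Excess of shadow minimum tax over standard income tax: $132525 − $76010 = $56515.

$56515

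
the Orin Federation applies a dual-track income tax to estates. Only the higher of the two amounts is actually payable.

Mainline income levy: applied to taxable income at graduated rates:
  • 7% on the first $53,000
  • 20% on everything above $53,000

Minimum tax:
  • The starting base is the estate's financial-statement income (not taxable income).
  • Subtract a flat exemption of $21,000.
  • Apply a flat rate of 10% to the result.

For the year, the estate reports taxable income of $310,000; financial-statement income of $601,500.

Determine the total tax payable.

$58,050

Minimum tax:
  Base (financial-statement income): $601,500
  Less exemption $21,000 → base $580,500
  $580,500 × 10% = $58,050

Mainline income levy:
  $53,000 × 7% = $3,710
  $257,000 × 20% = $51,400
  → $55,110

$58,050 > $55,110, so the minimum tax is the binding amount.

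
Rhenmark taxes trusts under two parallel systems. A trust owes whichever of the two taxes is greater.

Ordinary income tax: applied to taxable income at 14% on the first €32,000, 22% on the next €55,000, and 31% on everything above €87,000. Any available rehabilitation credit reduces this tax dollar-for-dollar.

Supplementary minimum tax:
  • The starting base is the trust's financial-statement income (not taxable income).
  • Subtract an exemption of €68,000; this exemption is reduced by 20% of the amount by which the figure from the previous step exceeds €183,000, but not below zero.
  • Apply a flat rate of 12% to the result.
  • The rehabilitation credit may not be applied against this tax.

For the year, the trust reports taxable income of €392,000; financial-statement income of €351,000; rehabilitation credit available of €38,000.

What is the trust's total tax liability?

Ordinary income tax:
  €32,000 × 14% = €4,480
  €55,000 × 22% = €12,100
  €305,000 × 31% = €94,550
  → €111,130
  Less rehabilitation credit €38,000 → €73,130

Supplementary minimum tax:
  Base (financial-statement income): €351,000
  Exemption: €68,000 − 20% × (€351,000 − €183,000) = €68,000 − €33,600 = €34,400
  Base: €351,000 − €34,400 = €316,600
  €316,600 × 12% = €37,992

€73,130 > €37,992, so the ordinary income tax governs.

€73,130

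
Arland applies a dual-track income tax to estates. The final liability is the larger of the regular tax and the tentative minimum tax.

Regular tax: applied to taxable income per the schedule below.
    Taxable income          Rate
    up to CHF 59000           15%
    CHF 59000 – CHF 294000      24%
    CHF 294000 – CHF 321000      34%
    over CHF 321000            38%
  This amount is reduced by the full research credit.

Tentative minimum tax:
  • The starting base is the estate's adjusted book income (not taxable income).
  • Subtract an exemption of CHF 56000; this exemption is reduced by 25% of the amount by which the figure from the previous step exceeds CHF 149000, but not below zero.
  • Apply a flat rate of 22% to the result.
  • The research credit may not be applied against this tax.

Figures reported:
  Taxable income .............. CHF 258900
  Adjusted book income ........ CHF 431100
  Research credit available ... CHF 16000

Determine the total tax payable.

Regular tax:
  CHF 59000 × 15% = CHF 8850
  CHF 199900 × 24% = CHF 47976
  → CHF 56826
  Less research credit CHF 16000 → CHF 40826

Tentative minimum tax:
  Base (adjusted book income): CHF 431100
  Exemption: 25% × (CHF 431100 − CHF 149000) = CHF 70525 ≥ CHF 56000, so the exemption is fully phased out
  Base: CHF 431100 − CHF 0 = CHF 431100
  CHF 431100 × 22% = CHF 94842

CHF 94842 > CHF 40826, so the tentative minimum tax is the binding amount.

CHF 94842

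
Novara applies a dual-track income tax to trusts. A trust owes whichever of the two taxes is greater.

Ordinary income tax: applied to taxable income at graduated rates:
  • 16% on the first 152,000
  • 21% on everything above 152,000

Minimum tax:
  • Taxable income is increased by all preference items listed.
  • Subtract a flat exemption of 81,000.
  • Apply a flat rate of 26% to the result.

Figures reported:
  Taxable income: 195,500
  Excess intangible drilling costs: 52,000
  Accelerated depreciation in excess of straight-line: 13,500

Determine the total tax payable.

Ordinary income tax:
  152,000 × 16% = 24,320
  43,500 × 21% = 9,135
  → 33,455

Minimum tax:
  Adjusted income: 195,500 + 52,000 + 13,500 = 261,000
  Less exemption 81,000 → base 180,000
  180,000 × 26% = 46,800

46,800 > 33,455, so the minimum tax is the binding amount.

46,800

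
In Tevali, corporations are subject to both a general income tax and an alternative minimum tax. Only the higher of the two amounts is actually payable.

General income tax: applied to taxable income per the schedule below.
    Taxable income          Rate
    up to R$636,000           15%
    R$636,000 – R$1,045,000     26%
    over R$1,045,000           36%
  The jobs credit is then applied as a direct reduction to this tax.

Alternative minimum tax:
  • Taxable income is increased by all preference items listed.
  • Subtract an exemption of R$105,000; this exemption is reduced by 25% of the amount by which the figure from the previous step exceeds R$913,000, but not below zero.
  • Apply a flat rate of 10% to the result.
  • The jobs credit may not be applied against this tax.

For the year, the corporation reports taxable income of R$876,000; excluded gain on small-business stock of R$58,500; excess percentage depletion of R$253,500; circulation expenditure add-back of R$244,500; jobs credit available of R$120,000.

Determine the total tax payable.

General income tax:
  R$636,000 × 15% = R$95,400
  R$240,000 × 26% = R$62,400
  → R$157,800
  Less jobs credit R$120,000 → R$37,800

Alternative minimum tax:
  Adjusted income: R$876,000 + R$58,500 + R$253,500 + R$244,500 = R$1,432,500
  Exemption: 25% × (R$1,432,500 − R$913,000) = R$129,875 ≥ R$105,000, so the exemption is fully phased out
  Base: R$1,432,500 − R$0 = R$1,432,500
  R$1,432,500 × 10% = R$143,250

R$143,250 > R$37,800, so the alternative minimum tax is the binding amount.

R$143,250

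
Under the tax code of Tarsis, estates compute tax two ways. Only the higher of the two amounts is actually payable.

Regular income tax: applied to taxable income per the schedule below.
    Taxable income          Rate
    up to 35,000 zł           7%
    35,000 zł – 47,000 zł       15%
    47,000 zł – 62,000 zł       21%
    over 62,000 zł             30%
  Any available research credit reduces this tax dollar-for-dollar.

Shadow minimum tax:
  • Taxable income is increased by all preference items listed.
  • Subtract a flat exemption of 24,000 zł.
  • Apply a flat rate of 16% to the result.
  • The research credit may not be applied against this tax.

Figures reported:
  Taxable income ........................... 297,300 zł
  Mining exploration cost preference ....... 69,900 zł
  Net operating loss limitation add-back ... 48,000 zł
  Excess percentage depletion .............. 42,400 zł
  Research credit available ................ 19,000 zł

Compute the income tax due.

Shadow minimum tax:
  Adjusted income: 297,300 zł + 69,900 zł + 48,000 zł + 42,400 zł = 457,600 zł
  Less exemption 24,000 zł → base 433,600 zł
  433,600 zł × 16% = 69,376 zł

Regular income tax:
  35,000 zł × 7% = 2,450 zł
  12,000 zł × 15% = 1,800 zł
  15,000 zł × 21% = 3,150 zł
  235,300 zł × 30% = 70,590 zł
  → 77,990 zł
  Less research credit 19,000 zł → 58,990 zł

69,376 zł > 58,990 zł, so the shadow minimum tax is the binding amount.

69,376 zł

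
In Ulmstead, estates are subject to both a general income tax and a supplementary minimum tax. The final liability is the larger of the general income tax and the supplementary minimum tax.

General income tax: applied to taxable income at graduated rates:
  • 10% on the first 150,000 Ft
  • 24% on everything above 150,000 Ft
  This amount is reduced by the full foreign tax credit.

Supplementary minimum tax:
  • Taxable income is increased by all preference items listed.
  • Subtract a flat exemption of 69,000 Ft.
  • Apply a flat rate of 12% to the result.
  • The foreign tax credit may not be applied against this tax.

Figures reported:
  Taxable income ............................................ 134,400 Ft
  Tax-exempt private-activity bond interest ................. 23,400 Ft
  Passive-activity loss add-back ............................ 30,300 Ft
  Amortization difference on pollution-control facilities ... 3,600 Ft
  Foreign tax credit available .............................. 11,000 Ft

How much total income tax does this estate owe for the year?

Supplementary minimum tax:
  Adjusted income: 134,400 Ft + 23,400 Ft + 30,300 Ft + 3,600 Ft = 191,700 Ft
  Less exemption 69,000 Ft → base 122,700 Ft
  122,700 Ft × 12% = 14,724 Ft

General income tax:
  134,400 Ft × 10% = 13,440 Ft
  Less foreign tax credit 11,000 Ft → 2,440 Ft

14,724 Ft > 2,440 Ft, so the supplementary minimum tax is the binding amount.

14,724 Ft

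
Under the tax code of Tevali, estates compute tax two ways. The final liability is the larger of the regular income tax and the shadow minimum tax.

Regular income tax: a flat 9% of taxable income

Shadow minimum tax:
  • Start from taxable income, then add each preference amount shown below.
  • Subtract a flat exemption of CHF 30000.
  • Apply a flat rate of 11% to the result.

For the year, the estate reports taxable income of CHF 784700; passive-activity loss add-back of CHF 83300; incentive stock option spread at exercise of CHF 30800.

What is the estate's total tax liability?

CHF 95568

Regular income tax:
  CHF 784700 × 9% = CHF 70623

Shadow minimum tax:
  Adjusted income: CHF 784700 + CHF 83300 + CHF 30800 = CHF 898800
  Less exemption CHF 30000 → base CHF 868800
  CHF 868800 × 11% = CHF 95568

CHF 95568 > CHF 70623, so the shadow minimum tax is the binding amount.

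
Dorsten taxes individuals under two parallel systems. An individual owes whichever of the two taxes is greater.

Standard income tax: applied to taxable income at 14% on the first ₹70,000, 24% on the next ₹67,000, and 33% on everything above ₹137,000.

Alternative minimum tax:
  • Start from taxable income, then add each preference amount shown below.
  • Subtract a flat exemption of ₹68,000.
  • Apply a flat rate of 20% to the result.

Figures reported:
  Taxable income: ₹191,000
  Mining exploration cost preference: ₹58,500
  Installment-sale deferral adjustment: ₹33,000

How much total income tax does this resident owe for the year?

Standard income tax:
  ₹70,000 × 14% = ₹9,800
  ₹67,000 × 24% = ₹16,080
  ₹54,000 × 33% = ₹17,820
  → ₹43,700

Alternative minimum tax:
  Adjusted income: ₹191,000 + ₹58,500 + ₹33,000 = ₹282,500
  Less exemption ₹68,000 → base ₹214,500
  ₹214,500 × 20% = ₹42,900

₹43,700 > ₹42,900, so the standard income tax governs.

₹43,700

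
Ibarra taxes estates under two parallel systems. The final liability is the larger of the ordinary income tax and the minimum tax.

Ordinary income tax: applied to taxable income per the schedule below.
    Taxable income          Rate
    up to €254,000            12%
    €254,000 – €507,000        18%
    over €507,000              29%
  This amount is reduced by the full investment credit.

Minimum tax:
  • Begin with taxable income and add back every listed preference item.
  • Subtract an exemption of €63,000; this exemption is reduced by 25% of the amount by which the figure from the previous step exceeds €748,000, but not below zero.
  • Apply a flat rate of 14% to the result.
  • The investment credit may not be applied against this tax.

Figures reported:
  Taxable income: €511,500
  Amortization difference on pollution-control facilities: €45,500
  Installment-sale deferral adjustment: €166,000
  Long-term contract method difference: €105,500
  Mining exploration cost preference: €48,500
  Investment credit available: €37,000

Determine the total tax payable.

Minimum tax:
  Adjusted income: €511,500 + €45,500 + €166,000 + €105,500 + €48,500 = €877,000
  Exemption: €63,000 − 25% × (€877,000 − €748,000) = €63,000 − €32,250 = €30,750
  Base: €877,000 − €30,750 = €846,250
  €846,250 × 14% = €118,475

Ordinary income tax:
  €254,000 × 12% = €30,480
  €253,000 × 18% = €45,540
  €4,500 × 29% = €1,305
  → €77,325
  Less investment credit €37,000 → €40,325

€118,475 > €40,325, so the minimum tax is the binding amount.

€118,475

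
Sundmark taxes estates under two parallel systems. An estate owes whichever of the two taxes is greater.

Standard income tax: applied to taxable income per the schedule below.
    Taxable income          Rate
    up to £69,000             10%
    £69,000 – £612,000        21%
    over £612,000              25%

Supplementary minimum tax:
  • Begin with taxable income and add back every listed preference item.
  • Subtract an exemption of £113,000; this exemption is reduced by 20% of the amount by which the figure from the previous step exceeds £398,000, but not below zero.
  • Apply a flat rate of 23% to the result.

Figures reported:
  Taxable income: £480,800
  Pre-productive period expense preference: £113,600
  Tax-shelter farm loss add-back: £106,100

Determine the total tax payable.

£149,040

Standard income tax:
  £69,000 × 10% = £6,900
  £411,800 × 21% = £86,478
  → £93,378

Supplementary minimum tax:
  Adjusted income: £480,800 + £113,600 + £106,100 = £700,500
  Exemption: £113,000 − 20% × (£700,500 − £398,000) = £113,000 − £60,500 = £52,500
  Base: £700,500 − £52,500 = £648,000
  £648,000 × 23% = £149,040

£149,040 > £93,378, so the supplementary minimum tax is the binding amount.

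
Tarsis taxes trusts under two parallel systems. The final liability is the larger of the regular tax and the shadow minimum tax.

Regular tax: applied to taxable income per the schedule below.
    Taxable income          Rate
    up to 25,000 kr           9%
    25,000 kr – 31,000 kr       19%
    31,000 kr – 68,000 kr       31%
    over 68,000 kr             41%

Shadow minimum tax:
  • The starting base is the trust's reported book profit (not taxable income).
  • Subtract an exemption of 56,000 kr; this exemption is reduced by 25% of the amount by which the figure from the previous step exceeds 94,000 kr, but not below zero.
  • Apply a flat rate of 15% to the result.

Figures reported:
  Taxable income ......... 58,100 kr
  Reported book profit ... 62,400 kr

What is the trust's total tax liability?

Shadow minimum tax:
  Base (reported book profit): 62,400 kr
  Exemption: 62,400 kr ≤ 94,000 kr, so full 56,000 kr applies
  Base: 62,400 kr − 56,000 kr = 6,400 kr
  6,400 kr × 15% = 960 kr

Regular tax:
  25,000 kr × 9% = 2,250 kr
  6,000 kr × 19% = 1,140 kr
  27,100 kr × 31% = 8,401 kr
  → 11,791 kr

11,791 kr > 960 kr, so the regular tax governs.

11,791 kr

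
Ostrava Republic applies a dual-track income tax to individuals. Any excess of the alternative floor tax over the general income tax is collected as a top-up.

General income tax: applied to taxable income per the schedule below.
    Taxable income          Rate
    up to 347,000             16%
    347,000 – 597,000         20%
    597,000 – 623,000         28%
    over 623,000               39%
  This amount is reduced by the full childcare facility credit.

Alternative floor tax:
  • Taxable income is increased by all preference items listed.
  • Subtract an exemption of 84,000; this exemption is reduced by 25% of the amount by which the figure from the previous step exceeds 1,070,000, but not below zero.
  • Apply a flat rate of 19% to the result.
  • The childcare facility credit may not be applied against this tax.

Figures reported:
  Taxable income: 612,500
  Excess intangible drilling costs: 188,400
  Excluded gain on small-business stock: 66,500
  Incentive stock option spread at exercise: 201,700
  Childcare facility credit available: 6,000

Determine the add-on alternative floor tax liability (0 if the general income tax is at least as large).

Alternative floor tax:
  Adjusted income: 612,500 + 188,400 + 66,500 + 201,700 = 1,069,100
  Exemption: 1,069,100 ≤ 1,070,000, so full 84,000 applies
  Base: 1,069,100 − 84,000 = 985,100
  985,100 × 19% = 187,169

General income tax:
  347,000 × 16% = 55,520
  250,000 × 20% = 50,000
  15,500 × 28% = 4,340
  → 109,860
  Less childcare facility credit 6,000 → 103,860

Excess of alternative floor tax over general income tax: 187,169 − 103,860 = 83,309.

83,309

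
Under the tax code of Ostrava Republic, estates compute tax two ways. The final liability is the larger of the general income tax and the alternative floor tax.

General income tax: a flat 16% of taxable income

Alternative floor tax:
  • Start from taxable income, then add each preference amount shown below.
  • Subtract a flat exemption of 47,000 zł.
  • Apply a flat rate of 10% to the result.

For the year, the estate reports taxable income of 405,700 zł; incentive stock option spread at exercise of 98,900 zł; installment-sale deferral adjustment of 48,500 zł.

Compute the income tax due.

General income tax:
  405,700 zł × 16% = 64,912 zł

Alternative floor tax:
  Adjusted income: 405,700 zł + 98,900 zł + 48,500 zł = 553,100 zł
  Less exemption 47,000 zł → base 506,100 zł
  506,100 zł × 10% = 50,610 zł

64,912 zł > 50,610 zł, so the general income tax governs.

64,912 zł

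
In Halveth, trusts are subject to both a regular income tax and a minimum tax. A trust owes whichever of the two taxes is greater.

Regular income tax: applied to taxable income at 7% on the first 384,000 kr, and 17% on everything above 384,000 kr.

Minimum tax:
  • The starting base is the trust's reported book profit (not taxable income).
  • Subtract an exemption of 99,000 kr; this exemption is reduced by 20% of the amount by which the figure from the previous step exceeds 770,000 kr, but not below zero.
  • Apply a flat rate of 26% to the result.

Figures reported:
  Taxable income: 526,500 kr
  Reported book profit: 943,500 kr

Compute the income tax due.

Regular income tax:
  384,000 kr × 7% = 26,880 kr
  142,500 kr × 17% = 24,225 kr
  → 51,105 kr

Minimum tax:
  Base (reported book profit): 943,500 kr
  Exemption: 99,000 kr − 20% × (943,500 kr − 770,000 kr) = 99,000 kr − 34,700 kr = 64,300 kr
  Base: 943,500 kr − 64,300 kr = 879,200 kr
  879,200 kr × 26% = 228,592 kr

228,592 kr > 51,105 kr, so the minimum tax is the binding amount.

228,592 kr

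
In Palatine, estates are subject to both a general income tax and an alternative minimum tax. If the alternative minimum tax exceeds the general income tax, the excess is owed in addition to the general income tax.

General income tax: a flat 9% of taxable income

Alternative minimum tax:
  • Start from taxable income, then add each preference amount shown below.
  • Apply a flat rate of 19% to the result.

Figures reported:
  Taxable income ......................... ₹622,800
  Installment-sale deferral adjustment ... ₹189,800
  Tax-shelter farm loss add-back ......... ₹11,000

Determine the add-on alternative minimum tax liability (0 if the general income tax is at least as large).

General income tax:
  ₹622,800 × 9% = ₹56,052

Alternative minimum tax:
  Adjusted income: ₹622,800 + ₹189,800 + ₹11,000 = ₹823,600
  ₹823,600 × 19% = ₹156,484

Excess of alternative minimum tax over general income tax: ₹156,484 − ₹56,052 = ₹100,432.

₹100,432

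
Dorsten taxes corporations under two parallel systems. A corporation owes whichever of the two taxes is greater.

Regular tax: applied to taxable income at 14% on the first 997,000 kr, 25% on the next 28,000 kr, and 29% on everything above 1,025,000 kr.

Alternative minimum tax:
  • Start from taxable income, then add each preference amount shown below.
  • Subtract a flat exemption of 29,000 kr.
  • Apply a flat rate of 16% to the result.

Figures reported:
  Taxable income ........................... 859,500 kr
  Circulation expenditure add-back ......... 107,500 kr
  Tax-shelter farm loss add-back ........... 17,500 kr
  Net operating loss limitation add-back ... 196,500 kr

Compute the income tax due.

184,320 kr

Alternative minimum tax:
  Adjusted income: 859,500 kr + 107,500 kr + 17,500 kr + 196,500 kr = 1,181,000 kr
  Less exemption 29,000 kr → base 1,152,000 kr
  1,152,000 kr × 16% = 184,320 kr

Regular tax:
  859,500 kr × 14% = 120,330 kr

184,320 kr > 120,330 kr, so the alternative minimum tax is the binding amount.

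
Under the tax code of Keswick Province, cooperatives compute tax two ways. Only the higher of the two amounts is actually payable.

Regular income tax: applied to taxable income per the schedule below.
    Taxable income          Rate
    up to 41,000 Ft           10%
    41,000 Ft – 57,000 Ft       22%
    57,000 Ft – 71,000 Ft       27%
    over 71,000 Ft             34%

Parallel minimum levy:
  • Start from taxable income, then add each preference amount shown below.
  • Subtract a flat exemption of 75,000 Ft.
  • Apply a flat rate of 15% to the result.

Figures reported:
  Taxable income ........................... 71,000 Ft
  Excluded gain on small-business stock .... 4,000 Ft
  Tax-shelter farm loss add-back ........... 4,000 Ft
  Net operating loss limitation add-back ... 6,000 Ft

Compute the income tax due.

Regular income tax:
  41,000 Ft × 10% = 4,100 Ft
  16,000 Ft × 22% = 3,520 Ft
  14,000 Ft × 27% = 3,780 Ft
  → 11,400 Ft

Parallel minimum levy:
  Adjusted income: 71,000 Ft + 4,000 Ft + 4,000 Ft + 6,000 Ft = 85,000 Ft
  Less exemption 75,000 Ft → base 10,000 Ft
  10,000 Ft × 15% = 1,500 Ft

11,400 Ft > 1,500 Ft, so the regular income tax governs.

11,400 Ft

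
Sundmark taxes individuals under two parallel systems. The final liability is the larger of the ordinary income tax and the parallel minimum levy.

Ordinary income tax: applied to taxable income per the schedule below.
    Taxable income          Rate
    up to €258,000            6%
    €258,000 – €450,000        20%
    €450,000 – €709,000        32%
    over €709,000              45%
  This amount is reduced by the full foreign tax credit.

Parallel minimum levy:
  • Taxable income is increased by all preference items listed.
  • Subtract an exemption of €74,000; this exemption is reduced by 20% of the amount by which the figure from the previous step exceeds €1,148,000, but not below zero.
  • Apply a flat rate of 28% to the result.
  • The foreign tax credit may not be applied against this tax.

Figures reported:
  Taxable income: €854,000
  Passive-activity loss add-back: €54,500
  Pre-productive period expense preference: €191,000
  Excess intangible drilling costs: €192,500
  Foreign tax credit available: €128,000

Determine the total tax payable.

€349,104

Ordinary income tax:
  €258,000 × 6% = €15,480
  €192,000 × 20% = €38,400
  €259,000 × 32% = €82,880
  €145,000 × 45% = €65,250
  → €202,010
  Less foreign tax credit €128,000 → €74,010

Parallel minimum levy:
  Adjusted income: €854,000 + €54,500 + €191,000 + €192,500 = €1,292,000
  Exemption: €74,000 − 20% × (€1,292,000 − €1,148,000) = €74,000 − €28,800 = €45,200
  Base: €1,292,000 − €45,200 = €1,246,800
  €1,246,800 × 28% = €349,104

€349,104 > €74,010, so the parallel minimum levy is the binding amount.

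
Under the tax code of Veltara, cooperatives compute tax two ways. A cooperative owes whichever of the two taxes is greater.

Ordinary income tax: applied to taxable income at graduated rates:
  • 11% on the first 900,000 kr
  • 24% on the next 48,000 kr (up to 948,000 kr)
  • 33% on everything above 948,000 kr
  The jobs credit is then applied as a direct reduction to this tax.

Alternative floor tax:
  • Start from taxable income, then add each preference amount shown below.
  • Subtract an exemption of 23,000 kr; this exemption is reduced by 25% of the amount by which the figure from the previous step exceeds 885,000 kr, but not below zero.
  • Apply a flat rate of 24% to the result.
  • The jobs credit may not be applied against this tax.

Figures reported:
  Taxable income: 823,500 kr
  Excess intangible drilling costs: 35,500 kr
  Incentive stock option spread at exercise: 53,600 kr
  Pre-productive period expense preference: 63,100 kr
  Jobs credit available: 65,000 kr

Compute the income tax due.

234,090 kr

Ordinary income tax:
  823,500 kr × 11% = 90,585 kr
  Less jobs credit 65,000 kr → 25,585 kr

Alternative floor tax:
  Adjusted income: 823,500 kr + 35,500 kr + 53,600 kr + 63,100 kr = 975,700 kr
  Exemption: 23,000 kr − 25% × (975,700 kr − 885,000 kr) = 23,000 kr − 22,675 kr = 325 kr
  Base: 975,700 kr − 325 kr = 975,375 kr
  975,375 kr × 24% = 234,090 kr

234,090 kr > 25,585 kr, so the alternative floor tax is the binding amount.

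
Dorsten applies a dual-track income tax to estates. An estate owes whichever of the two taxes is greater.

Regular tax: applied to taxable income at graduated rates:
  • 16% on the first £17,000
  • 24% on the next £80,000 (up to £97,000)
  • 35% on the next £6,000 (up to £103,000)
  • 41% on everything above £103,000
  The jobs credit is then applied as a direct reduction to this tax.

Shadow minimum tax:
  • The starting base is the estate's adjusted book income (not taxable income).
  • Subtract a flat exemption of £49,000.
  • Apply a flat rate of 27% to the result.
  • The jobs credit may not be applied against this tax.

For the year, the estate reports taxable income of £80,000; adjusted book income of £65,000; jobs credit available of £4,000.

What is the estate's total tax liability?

£13,840

Regular tax:
  £17,000 × 16% = £2,720
  £63,000 × 24% = £15,120
  → £17,840
  Less jobs credit £4,000 → £13,840

Shadow minimum tax:
  Base (adjusted book income): £65,000
  Less exemption £49,000 → base £16,000
  £16,000 × 27% = £4,320

£13,840 > £4,320, so the regular tax governs.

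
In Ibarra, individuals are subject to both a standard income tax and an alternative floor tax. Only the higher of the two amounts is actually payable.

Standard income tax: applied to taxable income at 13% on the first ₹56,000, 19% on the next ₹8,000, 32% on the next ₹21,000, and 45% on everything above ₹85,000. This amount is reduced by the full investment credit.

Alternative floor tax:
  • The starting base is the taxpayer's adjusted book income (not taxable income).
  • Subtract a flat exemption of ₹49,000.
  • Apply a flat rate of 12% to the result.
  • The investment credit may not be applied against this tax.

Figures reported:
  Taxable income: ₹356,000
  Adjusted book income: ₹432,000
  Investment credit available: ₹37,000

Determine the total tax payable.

₹100,470

Standard income tax:
  ₹56,000 × 13% = ₹7,280
  ₹8,000 × 19% = ₹1,520
  ₹21,000 × 32% = ₹6,720
  ₹271,000 × 45% = ₹121,950
  → ₹137,470
  Less investment credit ₹37,000 → ₹100,470

Alternative floor tax:
  Base (adjusted book income): ₹432,000
  Less exemption ₹49,000 → base ₹383,000
  ₹383,000 × 12% = ₹45,960

₹100,470 > ₹45,960, so the standard income tax governs.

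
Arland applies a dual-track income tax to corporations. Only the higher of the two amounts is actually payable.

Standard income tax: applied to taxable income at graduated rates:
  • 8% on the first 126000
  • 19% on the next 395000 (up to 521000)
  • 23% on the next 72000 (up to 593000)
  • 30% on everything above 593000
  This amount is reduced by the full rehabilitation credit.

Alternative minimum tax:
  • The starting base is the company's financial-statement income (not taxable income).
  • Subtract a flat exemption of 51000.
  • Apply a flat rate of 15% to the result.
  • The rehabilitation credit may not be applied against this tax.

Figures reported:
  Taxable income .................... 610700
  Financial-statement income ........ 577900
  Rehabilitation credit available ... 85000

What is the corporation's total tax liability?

79035

Alternative minimum tax:
  Base (financial-statement income): 577900
  Less exemption 51000 → base 526900
  526900 × 15% = 79035

Standard income tax:
  126000 × 8% = 10080
  395000 × 19% = 75050
  72000 × 23% = 16560
  17700 × 30% = 5310
  → 107000
  Less rehabilitation credit 85000 → 22000

79035 > 22000, so the alternative minimum tax is the binding amount.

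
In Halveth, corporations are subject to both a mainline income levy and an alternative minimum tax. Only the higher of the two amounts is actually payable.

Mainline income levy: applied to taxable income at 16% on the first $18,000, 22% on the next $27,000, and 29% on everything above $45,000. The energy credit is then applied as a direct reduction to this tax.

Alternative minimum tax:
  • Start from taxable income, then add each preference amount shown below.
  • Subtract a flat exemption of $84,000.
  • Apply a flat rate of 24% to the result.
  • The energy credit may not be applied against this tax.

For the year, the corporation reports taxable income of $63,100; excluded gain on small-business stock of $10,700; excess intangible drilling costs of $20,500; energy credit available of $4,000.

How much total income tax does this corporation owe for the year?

$10,069

Alternative minimum tax:
  Adjusted income: $63,100 + $10,700 + $20,500 = $94,300
  Less exemption $84,000 → base $10,300
  $10,300 × 24% = $2,472

Mainline income levy:
  $18,000 × 16% = $2,880
  $27,000 × 22% = $5,940
  $18,100 × 29% = $5,249
  → $14,069
  Less energy credit $4,000 → $10,069

$10,069 > $2,472, so the mainline income levy governs.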